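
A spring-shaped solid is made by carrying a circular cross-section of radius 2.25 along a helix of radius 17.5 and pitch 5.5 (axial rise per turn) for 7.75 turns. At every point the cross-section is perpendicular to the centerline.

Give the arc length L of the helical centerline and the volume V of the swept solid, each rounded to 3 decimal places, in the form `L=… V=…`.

L=853.222 V=13569.916

2πR = 2π·17.5 = 109.955743
per-turn = √(109.955743² + 5.5²) = √(12090.2654 + 30.25) = √12120.5154 = 110.093212
L = 7.75 × 110.093212 = 853.222395
V = π·2.25² × L = 15.904313 × 853.222395 = 13569.915869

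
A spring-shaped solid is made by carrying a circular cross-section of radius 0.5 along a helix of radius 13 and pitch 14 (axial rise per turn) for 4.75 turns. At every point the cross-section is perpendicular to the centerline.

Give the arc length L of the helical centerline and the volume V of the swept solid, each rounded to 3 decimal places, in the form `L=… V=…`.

2πR = 2π·13 = 81.681409
per-turn = √(81.681409² + 14²) = √(6671.8526 + 196) = √6867.8526 = 82.872508
L = 4.75 × 82.872508 = 393.644413
V = π·0.5² × L = 0.785398 × 393.644413 = 309.167599

L=393.644 V=309.168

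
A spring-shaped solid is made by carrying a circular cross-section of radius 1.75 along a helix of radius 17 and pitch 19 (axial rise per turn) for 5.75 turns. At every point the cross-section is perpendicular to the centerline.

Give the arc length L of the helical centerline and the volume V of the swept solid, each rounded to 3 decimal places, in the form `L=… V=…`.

L=623.822 V=6001.874

2πR = 2π·17 = 106.814150
per-turn = √(106.814150² + 19²) = √(11409.2627 + 361) = √11770.2627 = 108.490841
L = 5.75 × 108.490841 = 623.822339
V = π·1.75² × L = 9.621128 × 623.822339 = 6001.874258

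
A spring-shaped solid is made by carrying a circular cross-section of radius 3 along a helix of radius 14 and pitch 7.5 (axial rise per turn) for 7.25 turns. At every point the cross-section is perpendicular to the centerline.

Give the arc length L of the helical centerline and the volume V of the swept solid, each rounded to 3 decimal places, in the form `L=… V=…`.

2πR = 2π·14 = 87.964594
per-turn = √(87.964594² + 7.5²) = √(7737.7699 + 56.25) = √7794.0199 = 88.283746
L = 7.25 × 88.283746 = 640.057160
V = π·3² × L = 28.274334 × 640.057160 = 18097.189853

L=640.057 V=18097.190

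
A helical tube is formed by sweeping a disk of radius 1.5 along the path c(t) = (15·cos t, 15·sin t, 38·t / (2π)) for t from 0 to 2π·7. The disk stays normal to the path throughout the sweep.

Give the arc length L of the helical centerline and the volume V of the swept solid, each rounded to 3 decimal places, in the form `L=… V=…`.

L=711.341 V=5028.171

2πR = 2π·15 = 94.247780
per-turn = √(94.247780² + 38²) = √(8882.6440 + 1444) = √10326.6440 = 101.620096
L = 7 × 101.620096 = 711.340674
V = π·1.5² × L = 7.068583 × 711.340674 = 5028.170928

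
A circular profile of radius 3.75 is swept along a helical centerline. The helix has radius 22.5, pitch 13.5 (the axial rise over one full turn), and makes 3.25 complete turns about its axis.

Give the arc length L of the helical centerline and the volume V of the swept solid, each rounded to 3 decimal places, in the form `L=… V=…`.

2πR = 2π·22.5 = 141.371669
per-turn = √(141.371669² + 13.5²) = √(19985.9489 + 182.25) = √20168.1989 = 142.014784
L = 3.25 × 142.014784 = 461.548048
V = π·3.75² × L = 44.178647 × 461.548048 = 20390.568163

L=461.548 V=20390.568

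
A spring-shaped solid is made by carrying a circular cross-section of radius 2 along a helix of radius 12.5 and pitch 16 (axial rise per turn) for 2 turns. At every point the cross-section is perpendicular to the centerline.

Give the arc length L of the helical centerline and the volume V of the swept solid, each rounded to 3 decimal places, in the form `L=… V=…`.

L=160.306 V=2014.465

2πR = 2π·12.5 = 78.539816
per-turn = √(78.539816² + 16²) = √(6168.5028 + 256) = √6424.5028 = 80.152996
L = 2 × 80.152996 = 160.305992
V = π·2² × L = 12.566371 × 160.305992 = 2014.464504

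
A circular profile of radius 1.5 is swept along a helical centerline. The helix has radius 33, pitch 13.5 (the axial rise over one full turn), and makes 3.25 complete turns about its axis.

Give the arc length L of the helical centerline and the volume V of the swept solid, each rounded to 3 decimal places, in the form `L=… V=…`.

L=675.298 V=4773.403

2πR = 2π·33 = 207.345115
per-turn = √(207.345115² + 13.5²) = √(42991.9968 + 182.25) = √43174.2468 = 207.784135
L = 3.25 × 207.784135 = 675.298439
V = π·1.5² × L = 7.068583 × 675.298439 = 4773.403383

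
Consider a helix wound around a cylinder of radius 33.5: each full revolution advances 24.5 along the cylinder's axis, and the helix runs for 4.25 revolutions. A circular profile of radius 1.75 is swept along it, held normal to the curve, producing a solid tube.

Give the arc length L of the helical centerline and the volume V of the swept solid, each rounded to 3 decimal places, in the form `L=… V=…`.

2πR = 2π·33.5 = 210.486708
per-turn = √(210.486708² + 24.5²) = √(44304.6542 + 600.25) = √44904.9042 = 211.907773
L = 4.25 × 211.907773 = 900.608034
V = π·1.75² × L = 9.621128 × 900.608034 = 8664.864726

L=900.608 V=8664.865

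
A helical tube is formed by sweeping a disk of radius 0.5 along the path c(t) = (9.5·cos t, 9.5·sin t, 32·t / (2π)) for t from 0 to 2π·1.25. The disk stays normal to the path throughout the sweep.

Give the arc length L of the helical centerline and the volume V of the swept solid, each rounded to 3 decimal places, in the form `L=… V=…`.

2πR = 2π·9.5 = 59.690260
per-turn = √(59.690260² + 32²) = √(3562.9272 + 1024) = √4586.9272 = 67.726857
L = 1.25 × 67.726857 = 84.658572
V = π·0.5² × L = 0.785398 × 84.658572 = 66.490687

L=84.659 V=66.491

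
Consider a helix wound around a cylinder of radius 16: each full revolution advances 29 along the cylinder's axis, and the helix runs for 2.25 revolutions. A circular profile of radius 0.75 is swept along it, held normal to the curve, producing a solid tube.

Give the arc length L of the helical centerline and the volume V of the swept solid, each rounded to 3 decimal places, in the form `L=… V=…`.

2πR = 2π·16 = 100.530965
per-turn = √(100.530965² + 29²) = √(10106.4749 + 841) = √10947.4749 = 104.630182
L = 2.25 × 104.630182 = 235.417909
V = π·0.75² × L = 1.767146 × 235.417909 = 416.017784

L=235.418 V=416.018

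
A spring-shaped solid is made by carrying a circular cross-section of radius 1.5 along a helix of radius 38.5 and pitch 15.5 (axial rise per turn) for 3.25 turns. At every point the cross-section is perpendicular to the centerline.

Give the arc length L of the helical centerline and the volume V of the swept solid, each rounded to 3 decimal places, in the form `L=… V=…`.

L=787.796 V=5568.600

2πR = 2π·38.5 = 241.902634
per-turn = √(241.902634² + 15.5²) = √(58516.8845 + 240.25) = √58757.1345 = 242.398710
L = 3.25 × 242.398710 = 787.795807
V = π·1.5² × L = 7.068583 × 787.795807 = 5568.600418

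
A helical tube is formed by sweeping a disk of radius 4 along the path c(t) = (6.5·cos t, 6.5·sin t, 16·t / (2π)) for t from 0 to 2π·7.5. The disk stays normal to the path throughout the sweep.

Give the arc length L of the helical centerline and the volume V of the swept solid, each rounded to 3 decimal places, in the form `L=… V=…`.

L=328.973 V=16535.963

2πR = 2π·6.5 = 40.840704
per-turn = √(40.840704² + 16²) = √(1667.9631 + 256) = √1923.9631 = 43.863004
L = 7.5 × 43.863004 = 328.972532
V = π·4² × L = 50.265482 × 328.972532 = 16535.963038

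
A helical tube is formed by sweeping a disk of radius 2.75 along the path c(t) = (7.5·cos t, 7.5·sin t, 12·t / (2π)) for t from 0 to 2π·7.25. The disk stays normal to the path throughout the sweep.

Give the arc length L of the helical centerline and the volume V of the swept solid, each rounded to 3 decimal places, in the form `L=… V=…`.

2πR = 2π·7.5 = 47.123890
per-turn = √(47.123890² + 12²) = √(2220.6610 + 144) = √2364.6610 = 48.627780
L = 7.25 × 48.627780 = 352.551405
V = π·2.75² × L = 23.758294 × 352.551405 = 8376.020091

L=352.551 V=8376.020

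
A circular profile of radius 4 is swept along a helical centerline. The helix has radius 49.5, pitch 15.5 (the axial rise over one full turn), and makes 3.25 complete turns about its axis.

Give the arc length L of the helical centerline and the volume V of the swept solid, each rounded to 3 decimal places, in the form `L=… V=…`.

2πR = 2π·49.5 = 311.017673
per-turn = √(311.017673² + 15.5²) = √(96731.9927 + 240.25) = √96972.2427 = 311.403665
L = 3.25 × 311.403665 = 1012.061912
V = π·4² × L = 50.265482 × 1012.061912 = 50871.780288

L=1012.062 V=50871.780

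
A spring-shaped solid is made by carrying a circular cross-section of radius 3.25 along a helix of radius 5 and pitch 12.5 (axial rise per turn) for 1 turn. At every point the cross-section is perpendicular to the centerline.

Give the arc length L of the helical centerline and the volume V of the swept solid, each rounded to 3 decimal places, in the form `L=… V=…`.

L=33.811 V=1121.966

2πR = 2π·5 = 31.415927
per-turn = √(31.415927² + 12.5²) = √(986.9604 + 156.25) = √1143.2104 = 33.811395
L = 1 × 33.811395 = 33.811395
V = π·3.25² × L = 33.183072 × 33.811395 = 1121.965972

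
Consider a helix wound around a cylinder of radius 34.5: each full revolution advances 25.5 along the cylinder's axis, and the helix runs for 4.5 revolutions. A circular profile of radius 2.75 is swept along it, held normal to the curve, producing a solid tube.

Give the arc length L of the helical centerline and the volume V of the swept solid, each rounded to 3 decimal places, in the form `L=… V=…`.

L=982.191 V=23335.176

2πR = 2π·34.5 = 216.769893
per-turn = √(216.769893² + 25.5²) = √(46989.1866 + 650.25) = √47639.4366 = 218.264602
L = 4.5 × 218.264602 = 982.190710
V = π·2.75² × L = 23.758294 × 982.190710 = 23335.176080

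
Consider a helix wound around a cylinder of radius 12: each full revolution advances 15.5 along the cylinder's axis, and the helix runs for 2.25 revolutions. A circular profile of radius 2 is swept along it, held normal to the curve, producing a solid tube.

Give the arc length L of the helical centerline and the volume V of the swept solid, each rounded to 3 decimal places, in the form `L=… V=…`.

2πR = 2π·12 = 75.398224
per-turn = √(75.398224² + 15.5²) = √(5684.8921 + 240.25) = √5925.1421 = 76.974945
L = 2.25 × 76.974945 = 173.193626
V = π·2² × L = 12.566371 × 173.193626 = 2176.415291

L=173.194 V=2176.415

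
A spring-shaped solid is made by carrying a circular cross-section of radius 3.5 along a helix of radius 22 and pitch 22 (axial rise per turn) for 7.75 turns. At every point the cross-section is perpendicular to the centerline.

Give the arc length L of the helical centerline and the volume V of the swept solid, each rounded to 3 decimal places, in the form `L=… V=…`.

L=1084.766 V=41746.696

2πR = 2π·22 = 138.230077
per-turn = √(138.230077² + 22²) = √(19107.5541 + 484) = √19591.5541 = 139.969833
L = 7.75 × 139.969833 = 1084.766205
V = π·3.5² × L = 38.484510 × 1084.766205 = 41746.695868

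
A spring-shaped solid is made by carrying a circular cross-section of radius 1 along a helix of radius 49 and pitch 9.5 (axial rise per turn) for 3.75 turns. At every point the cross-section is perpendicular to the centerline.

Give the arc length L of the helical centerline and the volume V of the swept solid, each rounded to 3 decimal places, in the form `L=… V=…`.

L=1155.085 V=3628.806

2πR = 2π·49 = 307.876080
per-turn = √(307.876080² + 9.5²) = √(94787.6807 + 90.25) = √94877.9307 = 308.022614
L = 3.75 × 308.022614 = 1155.084802
V = π·1² × L = 3.141593 × 1155.084802 = 3628.805929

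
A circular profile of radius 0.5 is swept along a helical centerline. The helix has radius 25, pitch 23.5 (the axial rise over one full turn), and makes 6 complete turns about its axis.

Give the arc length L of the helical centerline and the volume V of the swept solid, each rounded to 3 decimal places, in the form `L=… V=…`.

L=952.967 V=748.458

2πR = 2π·25 = 157.079633
per-turn = √(157.079633² + 23.5²) = √(24674.0110 + 552.25) = √25226.2610 = 158.827772
L = 6 × 158.827772 = 952.966629
V = π·0.5² × L = 0.785398 × 952.966629 = 748.458240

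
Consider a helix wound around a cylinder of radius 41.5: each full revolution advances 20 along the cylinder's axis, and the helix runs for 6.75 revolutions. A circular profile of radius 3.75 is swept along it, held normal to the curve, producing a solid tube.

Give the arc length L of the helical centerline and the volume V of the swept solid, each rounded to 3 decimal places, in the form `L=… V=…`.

L=1765.247 V=77986.224

2πR = 2π·41.5 = 260.752190
per-turn = √(260.752190² + 20²) = √(67991.7047 + 400) = √68391.7047 = 261.518077
L = 6.75 × 261.518077 = 1765.247021
V = π·3.75² × L = 44.178647 × 1765.247021 = 77986.224477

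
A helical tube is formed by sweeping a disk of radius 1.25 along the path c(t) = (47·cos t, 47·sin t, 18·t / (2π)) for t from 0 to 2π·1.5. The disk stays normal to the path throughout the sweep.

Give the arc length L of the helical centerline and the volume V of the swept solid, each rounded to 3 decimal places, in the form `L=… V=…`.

L=443.787 V=2178.433

2πR = 2π·47 = 295.309709
per-turn = √(295.309709² + 18²) = √(87207.8245 + 324) = √87531.8245 = 295.857777
L = 1.5 × 295.857777 = 443.786666
V = π·1.25² × L = 4.908739 × 443.786666 = 2178.432704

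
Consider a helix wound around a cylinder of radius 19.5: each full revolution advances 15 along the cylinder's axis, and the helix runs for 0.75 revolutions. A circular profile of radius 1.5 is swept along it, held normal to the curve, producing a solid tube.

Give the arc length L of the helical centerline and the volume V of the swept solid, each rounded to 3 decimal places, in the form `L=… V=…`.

L=92.578 V=654.393

2πR = 2π·19.5 = 122.522113
per-turn = √(122.522113² + 15²) = √(15011.6683 + 225) = √15236.6683 = 123.436900
L = 0.75 × 123.436900 = 92.577675
V = π·1.5² × L = 7.068583 × 92.577675 = 654.393024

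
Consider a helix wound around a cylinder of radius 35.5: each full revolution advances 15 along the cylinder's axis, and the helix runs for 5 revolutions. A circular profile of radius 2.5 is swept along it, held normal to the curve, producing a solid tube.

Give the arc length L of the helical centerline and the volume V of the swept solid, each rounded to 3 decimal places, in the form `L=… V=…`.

L=1117.784 V=21947.645

2πR = 2π·35.5 = 223.053078
per-turn = √(223.053078² + 15²) = √(49752.6758 + 225) = √49977.6758 = 223.556874
L = 5 × 223.556874 = 1117.784369
V = π·2.5² × L = 19.634954 × 1117.784369 = 21947.644754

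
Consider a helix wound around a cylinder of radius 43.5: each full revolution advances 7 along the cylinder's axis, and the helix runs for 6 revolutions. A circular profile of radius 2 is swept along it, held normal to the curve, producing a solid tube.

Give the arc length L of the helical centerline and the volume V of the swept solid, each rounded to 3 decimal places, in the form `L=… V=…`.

2πR = 2π·43.5 = 273.318561
per-turn = √(273.318561² + 7²) = √(74703.0357 + 49) = √74752.0357 = 273.408185
L = 6 × 273.408185 = 1640.449111
V = π·2² × L = 12.566371 × 1640.449111 = 20614.491502

L=1640.449 V=20614.492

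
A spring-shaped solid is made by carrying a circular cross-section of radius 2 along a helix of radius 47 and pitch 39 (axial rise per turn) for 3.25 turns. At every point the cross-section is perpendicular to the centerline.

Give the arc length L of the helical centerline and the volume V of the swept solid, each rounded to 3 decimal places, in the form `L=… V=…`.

L=968.090 V=12165.377

2πR = 2π·47 = 295.309709
per-turn = √(295.309709² + 39²) = √(87207.8245 + 1521) = √88728.8245 = 297.873840
L = 3.25 × 297.873840 = 968.089980
V = π·2² × L = 12.566371 × 968.089980 = 12165.377472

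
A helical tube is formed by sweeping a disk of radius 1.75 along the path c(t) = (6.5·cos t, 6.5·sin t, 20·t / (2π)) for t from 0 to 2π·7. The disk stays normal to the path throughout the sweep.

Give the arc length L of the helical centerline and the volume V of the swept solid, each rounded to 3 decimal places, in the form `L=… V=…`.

L=318.324 V=3062.636

2πR = 2π·6.5 = 40.840704
per-turn = √(40.840704² + 20²) = √(1667.9631 + 400) = √2067.9631 = 45.474863
L = 7 × 45.474863 = 318.324039
V = π·1.75² × L = 9.621128 × 318.324039 = 3062.636170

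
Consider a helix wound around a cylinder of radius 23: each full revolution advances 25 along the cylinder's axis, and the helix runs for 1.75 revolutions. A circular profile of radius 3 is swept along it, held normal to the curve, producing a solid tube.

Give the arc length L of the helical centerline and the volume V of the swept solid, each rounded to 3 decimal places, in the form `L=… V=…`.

L=256.655 V=7256.737

2πR = 2π·23 = 144.513262
per-turn = √(144.513262² + 25²) = √(20884.0829 + 625) = √21509.0829 = 146.659752
L = 1.75 × 146.659752 = 256.654566
V = π·3² × L = 28.274334 × 256.654566 = 7256.736901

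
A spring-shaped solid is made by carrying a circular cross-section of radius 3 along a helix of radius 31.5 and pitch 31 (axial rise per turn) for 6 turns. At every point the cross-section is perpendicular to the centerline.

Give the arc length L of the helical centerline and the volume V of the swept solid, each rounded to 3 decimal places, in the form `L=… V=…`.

2πR = 2π·31.5 = 197.920337
per-turn = √(197.920337² + 31²) = √(39172.4599 + 961) = √40133.4599 = 200.333372
L = 6 × 200.333372 = 1202.000231
V = π·3² × L = 28.274334 × 1202.000231 = 33985.755857

L=1202.000 V=33985.756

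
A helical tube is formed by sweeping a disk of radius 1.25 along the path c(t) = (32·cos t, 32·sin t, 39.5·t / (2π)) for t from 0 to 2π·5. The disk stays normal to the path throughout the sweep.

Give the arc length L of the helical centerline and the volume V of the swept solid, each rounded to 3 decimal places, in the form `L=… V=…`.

2πR = 2π·32 = 201.061930
per-turn = √(201.061930² + 39.5²) = √(40425.8996 + 1560.25) = √41986.1496 = 204.905221
L = 5 × 204.905221 = 1024.526105
V = π·1.25² × L = 4.908739 × 1024.526105 = 5029.130760

L=1024.526 V=5029.131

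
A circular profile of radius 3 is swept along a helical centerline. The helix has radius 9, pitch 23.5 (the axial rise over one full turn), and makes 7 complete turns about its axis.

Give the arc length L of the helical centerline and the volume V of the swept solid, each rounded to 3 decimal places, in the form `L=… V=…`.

L=428.661 V=12120.099

2πR = 2π·9 = 56.548668
per-turn = √(56.548668² + 23.5²) = √(3197.7518 + 552.25) = √3750.0018 = 61.237258
L = 7 × 61.237258 = 428.660809
V = π·3² × L = 28.274334 × 428.660809 = 12120.098846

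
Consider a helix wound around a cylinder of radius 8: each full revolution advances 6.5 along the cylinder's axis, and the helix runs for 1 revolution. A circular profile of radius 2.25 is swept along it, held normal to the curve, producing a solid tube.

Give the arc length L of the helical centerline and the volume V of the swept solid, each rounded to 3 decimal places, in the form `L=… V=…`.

2πR = 2π·8 = 50.265482
per-turn = √(50.265482² + 6.5²) = √(2526.6187 + 42.25) = √2568.8687 = 50.684009
L = 1 × 50.684009 = 50.684009
V = π·2.25² × L = 15.904313 × 50.684009 = 806.094327

L=50.684 V=806.094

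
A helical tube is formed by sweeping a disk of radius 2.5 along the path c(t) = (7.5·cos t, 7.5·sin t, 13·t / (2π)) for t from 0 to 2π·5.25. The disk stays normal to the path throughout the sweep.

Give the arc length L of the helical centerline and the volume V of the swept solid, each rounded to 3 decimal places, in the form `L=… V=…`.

L=256.642 V=5039.151

2πR = 2π·7.5 = 47.123890
per-turn = √(47.123890² + 13²) = √(2220.6610 + 169) = √2389.6610 = 48.884159
L = 5.25 × 48.884159 = 256.641834
V = π·2.5² × L = 19.634954 × 256.641834 = 5039.150630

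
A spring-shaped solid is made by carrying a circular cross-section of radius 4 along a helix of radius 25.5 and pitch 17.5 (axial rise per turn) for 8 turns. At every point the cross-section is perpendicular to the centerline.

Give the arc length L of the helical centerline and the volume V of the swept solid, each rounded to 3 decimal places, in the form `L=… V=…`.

L=1289.393 V=64811.952

2πR = 2π·25.5 = 160.221225
per-turn = √(160.221225² + 17.5²) = √(25670.8410 + 306.25) = √25977.0910 = 161.174102
L = 8 × 161.174102 = 1289.392813
V = π·4² × L = 50.265482 × 1289.392813 = 64811.951838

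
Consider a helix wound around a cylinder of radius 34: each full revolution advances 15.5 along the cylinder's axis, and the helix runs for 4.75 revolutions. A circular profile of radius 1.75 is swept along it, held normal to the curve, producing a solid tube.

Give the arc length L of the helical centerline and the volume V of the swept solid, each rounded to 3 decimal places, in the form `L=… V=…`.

2πR = 2π·34 = 213.628300
per-turn = √(213.628300² + 15.5²) = √(45637.0508 + 240.25) = √45877.3008 = 214.189871
L = 4.75 × 214.189871 = 1017.401886
V = π·1.75² × L = 9.621128 × 1017.401886 = 9788.553268

L=1017.402 V=9788.553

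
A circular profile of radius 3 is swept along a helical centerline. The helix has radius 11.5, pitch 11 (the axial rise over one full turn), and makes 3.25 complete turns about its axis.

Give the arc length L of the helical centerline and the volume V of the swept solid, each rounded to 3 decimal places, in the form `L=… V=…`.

L=237.540 V=6716.276

2πR = 2π·11.5 = 72.256631
per-turn = √(72.256631² + 11²) = √(5221.0207 + 121) = √5342.0207 = 73.089129
L = 3.25 × 73.089129 = 237.539668
V = π·3² × L = 28.274334 × 237.539668 = 6716.275887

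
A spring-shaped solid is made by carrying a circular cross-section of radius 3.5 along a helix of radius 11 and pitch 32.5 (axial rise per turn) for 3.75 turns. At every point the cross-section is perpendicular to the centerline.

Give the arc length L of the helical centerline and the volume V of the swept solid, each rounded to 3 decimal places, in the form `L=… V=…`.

2πR = 2π·11 = 69.115038
per-turn = √(69.115038² + 32.5²) = √(4776.8885 + 1056.25) = √5833.1385 = 76.374986
L = 3.75 × 76.374986 = 286.406199
V = π·3.5² × L = 38.484510 × 286.406199 = 11022.202215

L=286.406 V=11022.202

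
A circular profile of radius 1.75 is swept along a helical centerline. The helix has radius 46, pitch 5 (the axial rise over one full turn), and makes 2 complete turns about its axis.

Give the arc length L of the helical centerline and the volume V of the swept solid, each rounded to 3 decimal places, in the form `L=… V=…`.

2πR = 2π·46 = 289.026524
per-turn = √(289.026524² + 5²) = √(83536.3317 + 25) = √83561.3317 = 289.069770
L = 2 × 289.069770 = 578.139539
V = π·1.75² × L = 9.621128 × 578.139539 = 5562.354219

L=578.140 V=5562.354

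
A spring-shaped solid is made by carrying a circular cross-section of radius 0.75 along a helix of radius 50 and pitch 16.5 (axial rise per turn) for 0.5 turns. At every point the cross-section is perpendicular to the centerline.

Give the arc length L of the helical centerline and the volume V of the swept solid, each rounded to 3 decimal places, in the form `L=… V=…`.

2πR = 2π·50 = 314.159265
per-turn = √(314.159265² + 16.5²) = √(98696.0440 + 272.25) = √98968.2940 = 314.592266
L = 0.5 × 314.592266 = 157.296133
V = π·0.75² × L = 1.767146 × 157.296133 = 277.965212

L=157.296 V=277.965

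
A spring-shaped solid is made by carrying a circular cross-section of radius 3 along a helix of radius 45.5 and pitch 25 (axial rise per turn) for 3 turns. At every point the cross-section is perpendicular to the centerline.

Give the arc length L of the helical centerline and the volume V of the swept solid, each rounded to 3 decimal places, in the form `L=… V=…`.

L=860.928 V=24342.161

2πR = 2π·45.5 = 285.884931
per-turn = √(285.884931² + 25²) = √(81730.1940 + 625) = √82355.1940 = 286.975947
L = 3 × 286.975947 = 860.927840
V = π·3² × L = 28.274334 × 860.927840 = 24342.161209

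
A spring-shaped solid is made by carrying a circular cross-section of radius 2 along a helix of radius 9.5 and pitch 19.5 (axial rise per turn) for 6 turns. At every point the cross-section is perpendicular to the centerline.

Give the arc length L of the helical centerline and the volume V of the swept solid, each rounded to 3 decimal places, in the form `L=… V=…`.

L=376.768 V=4734.611

2πR = 2π·9.5 = 59.690260
per-turn = √(59.690260² + 19.5²) = √(3562.9272 + 380.25) = √3943.1772 = 62.794723
L = 6 × 62.794723 = 376.768336
V = π·2² × L = 12.566371 × 376.768336 = 4734.610542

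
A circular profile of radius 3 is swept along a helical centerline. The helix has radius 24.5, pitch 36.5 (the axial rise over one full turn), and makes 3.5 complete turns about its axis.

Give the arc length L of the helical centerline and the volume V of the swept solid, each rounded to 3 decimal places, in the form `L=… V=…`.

2πR = 2π·24.5 = 153.938040
per-turn = √(153.938040² + 36.5²) = √(23696.9202 + 1332.25) = √25029.1702 = 158.206100
L = 3.5 × 158.206100 = 553.721351
V = π·3² × L = 28.274334 × 553.721351 = 15656.102356

L=553.721 V=15656.102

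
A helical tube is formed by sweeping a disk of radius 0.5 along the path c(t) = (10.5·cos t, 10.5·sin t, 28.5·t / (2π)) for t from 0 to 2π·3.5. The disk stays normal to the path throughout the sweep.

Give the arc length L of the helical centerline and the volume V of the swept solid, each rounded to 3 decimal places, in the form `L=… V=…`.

2πR = 2π·10.5 = 65.973446
per-turn = √(65.973446² + 28.5²) = √(4352.4955 + 812.25) = √5164.7455 = 71.866164
L = 3.5 × 71.866164 = 251.531574
V = π·0.5² × L = 0.785398 × 251.531574 = 197.552437

L=251.532 V=197.552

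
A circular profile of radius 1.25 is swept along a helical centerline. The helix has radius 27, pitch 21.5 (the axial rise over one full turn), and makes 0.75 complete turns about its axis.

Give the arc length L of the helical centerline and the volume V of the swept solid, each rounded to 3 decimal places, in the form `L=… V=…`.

2πR = 2π·27 = 169.646003
per-turn = √(169.646003² + 21.5²) = √(28779.7664 + 462.25) = √29242.0164 = 171.002972
L = 0.75 × 171.002972 = 128.252229
V = π·1.25² × L = 4.908739 × 128.252229 = 629.556657

L=128.252 V=629.557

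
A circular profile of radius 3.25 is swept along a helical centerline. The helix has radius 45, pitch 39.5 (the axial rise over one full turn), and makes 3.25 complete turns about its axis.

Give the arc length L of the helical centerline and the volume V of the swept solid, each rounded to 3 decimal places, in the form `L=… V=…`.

2πR = 2π·45 = 282.743339
per-turn = √(282.743339² + 39.5²) = √(79943.7956 + 1560.25) = √81504.0456 = 285.489134
L = 3.25 × 285.489134 = 927.839686
V = π·3.25² × L = 33.183072 × 927.839686 = 30788.571466

L=927.840 V=30788.571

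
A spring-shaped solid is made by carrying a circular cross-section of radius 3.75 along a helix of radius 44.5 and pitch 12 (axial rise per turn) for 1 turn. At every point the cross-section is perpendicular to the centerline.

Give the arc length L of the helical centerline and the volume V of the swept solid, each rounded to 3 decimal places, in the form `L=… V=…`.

L=279.859 V=12363.798

2πR = 2π·44.5 = 279.601746
per-turn = √(279.601746² + 12²) = √(78177.1365 + 144) = √78321.1365 = 279.859137
L = 1 × 279.859137 = 279.859137
V = π·3.75² × L = 44.178647 × 279.859137 = 12363.797929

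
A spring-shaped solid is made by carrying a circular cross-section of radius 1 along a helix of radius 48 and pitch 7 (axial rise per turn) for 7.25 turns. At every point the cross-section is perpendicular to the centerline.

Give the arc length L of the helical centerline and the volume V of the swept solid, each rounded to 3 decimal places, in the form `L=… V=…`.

L=2187.137 V=6871.095

2πR = 2π·48 = 301.592895
per-turn = √(301.592895² + 7²) = √(90958.2742 + 49) = √91007.2742 = 301.674119
L = 7.25 × 301.674119 = 2187.137364
V = π·1² × L = 3.141593 × 2187.137364 = 6871.094674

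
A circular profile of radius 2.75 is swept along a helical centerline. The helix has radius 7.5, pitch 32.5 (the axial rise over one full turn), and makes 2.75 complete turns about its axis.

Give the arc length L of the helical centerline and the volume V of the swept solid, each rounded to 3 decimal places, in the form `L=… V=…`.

2πR = 2π·7.5 = 47.123890
per-turn = √(47.123890² + 32.5²) = √(2220.6610 + 1056.25) = √3276.9110 = 57.244310
L = 2.75 × 57.244310 = 157.421852
V = π·2.75² × L = 23.758294 × 157.421852 = 3740.074702

L=157.422 V=3740.075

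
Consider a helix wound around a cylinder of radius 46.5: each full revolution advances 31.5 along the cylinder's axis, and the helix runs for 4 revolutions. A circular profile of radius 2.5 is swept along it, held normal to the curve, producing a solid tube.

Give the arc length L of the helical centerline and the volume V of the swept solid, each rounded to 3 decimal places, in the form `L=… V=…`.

2πR = 2π·46.5 = 292.168117
per-turn = √(292.168117² + 31.5²) = √(85362.2085 + 992.25) = √86354.4585 = 293.861291
L = 4 × 293.861291 = 1175.445165
V = π·2.5² × L = 19.634954 × 1175.445165 = 23079.811840

L=1175.445 V=23079.812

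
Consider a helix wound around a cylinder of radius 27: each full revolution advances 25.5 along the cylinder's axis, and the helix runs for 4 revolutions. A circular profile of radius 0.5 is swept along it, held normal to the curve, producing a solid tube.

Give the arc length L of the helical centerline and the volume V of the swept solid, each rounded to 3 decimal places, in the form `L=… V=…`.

L=686.207 V=538.946

2πR = 2π·27 = 169.646003
per-turn = √(169.646003² + 25.5²) = √(28779.7664 + 650.25) = √29430.0164 = 171.551789
L = 4 × 171.551789 = 686.207157
V = π·0.5² × L = 0.785398 × 686.207157 = 538.945841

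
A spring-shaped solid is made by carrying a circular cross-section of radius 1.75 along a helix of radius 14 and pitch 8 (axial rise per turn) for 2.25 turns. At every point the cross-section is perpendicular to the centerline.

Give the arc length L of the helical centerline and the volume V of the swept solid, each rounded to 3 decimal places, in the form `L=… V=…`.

2πR = 2π·14 = 87.964594
per-turn = √(87.964594² + 8²) = √(7737.7699 + 64) = √7801.7699 = 88.327628
L = 2.25 × 88.327628 = 198.737163
V = π·1.75² × L = 9.621128 × 198.737163 = 1912.075582

L=198.737 V=1912.076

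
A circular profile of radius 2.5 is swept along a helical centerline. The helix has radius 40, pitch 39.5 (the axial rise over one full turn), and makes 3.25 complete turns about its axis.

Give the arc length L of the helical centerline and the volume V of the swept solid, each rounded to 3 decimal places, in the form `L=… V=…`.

2πR = 2π·40 = 251.327412
per-turn = √(251.327412² + 39.5²) = √(63165.4682 + 1560.25) = √64725.7182 = 254.412496
L = 3.25 × 254.412496 = 826.840612
V = π·2.5² × L = 19.634954 × 826.840612 = 16234.977458

L=826.841 V=16234.977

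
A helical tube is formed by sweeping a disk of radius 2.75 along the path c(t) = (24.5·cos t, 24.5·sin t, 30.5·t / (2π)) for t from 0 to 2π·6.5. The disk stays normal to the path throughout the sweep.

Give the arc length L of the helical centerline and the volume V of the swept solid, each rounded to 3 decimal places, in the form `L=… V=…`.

2πR = 2π·24.5 = 153.938040
per-turn = √(153.938040² + 30.5²) = √(23696.9202 + 930.25) = √24627.1702 = 156.930463
L = 6.5 × 156.930463 = 1020.048008
V = π·2.75² × L = 23.758294 × 1020.048008 = 24234.600931

L=1020.048 V=24234.601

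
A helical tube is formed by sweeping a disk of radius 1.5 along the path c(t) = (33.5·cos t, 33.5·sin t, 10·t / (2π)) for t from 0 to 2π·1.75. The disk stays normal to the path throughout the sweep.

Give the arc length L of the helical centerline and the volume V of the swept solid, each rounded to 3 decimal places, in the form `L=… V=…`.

2πR = 2π·33.5 = 210.486708
per-turn = √(210.486708² + 10²) = √(44304.6542 + 100) = √44404.6542 = 210.724119
L = 1.75 × 210.724119 = 368.767208
V = π·1.5² × L = 7.068583 × 368.767208 = 2606.661788

L=368.767 V=2606.662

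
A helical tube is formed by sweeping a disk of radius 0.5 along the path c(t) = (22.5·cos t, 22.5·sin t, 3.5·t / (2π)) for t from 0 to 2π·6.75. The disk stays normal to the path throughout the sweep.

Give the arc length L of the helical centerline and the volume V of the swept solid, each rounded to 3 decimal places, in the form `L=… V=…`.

L=954.551 V=749.703

2πR = 2π·22.5 = 141.371669
per-turn = √(141.371669² + 3.5²) = √(19985.9489 + 12.25) = √19998.1989 = 141.414988
L = 6.75 × 141.414988 = 954.551171
V = π·0.5² × L = 0.785398 × 954.551171 = 749.702737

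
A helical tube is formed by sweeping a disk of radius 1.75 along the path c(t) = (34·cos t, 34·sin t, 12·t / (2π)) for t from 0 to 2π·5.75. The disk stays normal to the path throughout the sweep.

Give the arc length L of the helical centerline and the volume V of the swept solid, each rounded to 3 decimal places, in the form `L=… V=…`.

2πR = 2π·34 = 213.628300
per-turn = √(213.628300² + 12²) = √(45637.0508 + 144) = √45781.0508 = 213.965069
L = 5.75 × 213.965069 = 1230.299147
V = π·1.75² × L = 9.621128 × 1230.299147 = 11836.864956

L=1230.299 V=11836.865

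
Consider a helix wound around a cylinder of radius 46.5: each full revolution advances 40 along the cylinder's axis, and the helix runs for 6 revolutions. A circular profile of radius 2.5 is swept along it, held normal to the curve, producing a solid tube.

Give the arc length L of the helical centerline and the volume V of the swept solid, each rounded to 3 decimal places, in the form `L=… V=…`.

2πR = 2π·46.5 = 292.168117
per-turn = √(292.168117² + 40²) = √(85362.2085 + 1600) = √86962.2085 = 294.893554
L = 6 × 294.893554 = 1769.361327
V = π·2.5² × L = 19.634954 × 1769.361327 = 34741.328411

L=1769.361 V=34741.328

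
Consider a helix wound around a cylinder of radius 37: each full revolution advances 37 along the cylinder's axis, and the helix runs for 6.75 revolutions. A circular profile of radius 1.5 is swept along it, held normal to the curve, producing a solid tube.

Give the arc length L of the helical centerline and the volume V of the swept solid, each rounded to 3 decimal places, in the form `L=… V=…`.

2πR = 2π·37 = 232.477856
per-turn = √(232.477856² + 37²) = √(54045.9537 + 1369) = √55414.9537 = 235.403810
L = 6.75 × 235.403810 = 1588.975717
V = π·1.5² × L = 7.068583 × 1588.975717 = 11231.807486

L=1588.976 V=11231.807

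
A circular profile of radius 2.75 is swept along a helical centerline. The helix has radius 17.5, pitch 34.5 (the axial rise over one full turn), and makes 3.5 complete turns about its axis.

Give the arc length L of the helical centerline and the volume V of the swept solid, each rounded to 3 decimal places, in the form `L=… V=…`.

L=403.344 V=9582.763

2πR = 2π·17.5 = 109.955743
per-turn = √(109.955743² + 34.5²) = √(12090.2654 + 1190.25) = √13280.5154 = 115.241118
L = 3.5 × 115.241118 = 403.343915
V = π·2.75² × L = 23.758294 × 403.343915 = 9582.763488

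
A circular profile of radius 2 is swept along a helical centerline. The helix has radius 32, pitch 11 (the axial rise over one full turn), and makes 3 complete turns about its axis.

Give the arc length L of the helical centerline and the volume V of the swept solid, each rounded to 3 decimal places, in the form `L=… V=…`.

L=604.088 V=7591.191

2πR = 2π·32 = 201.061930
per-turn = √(201.061930² + 11²) = √(40425.8996 + 121) = √40546.8996 = 201.362607
L = 3 × 201.362607 = 604.087822
V = π·2² × L = 12.566371 × 604.087822 = 7591.191454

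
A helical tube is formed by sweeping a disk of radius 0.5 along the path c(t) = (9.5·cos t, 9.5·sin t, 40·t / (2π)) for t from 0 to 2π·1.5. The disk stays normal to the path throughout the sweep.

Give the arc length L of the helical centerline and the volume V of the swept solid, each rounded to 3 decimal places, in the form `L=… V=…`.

L=107.780 V=84.650

2πR = 2π·9.5 = 59.690260
per-turn = √(59.690260² + 40²) = √(3562.9272 + 1600) = √5162.9272 = 71.853512
L = 1.5 × 71.853512 = 107.780268
V = π·0.5² × L = 0.785398 × 107.780268 = 84.650425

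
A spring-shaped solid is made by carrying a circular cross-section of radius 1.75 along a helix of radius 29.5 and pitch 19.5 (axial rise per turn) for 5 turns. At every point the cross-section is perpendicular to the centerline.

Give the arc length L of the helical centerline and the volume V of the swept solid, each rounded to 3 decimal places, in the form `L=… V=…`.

L=931.884 V=8965.779

2πR = 2π·29.5 = 185.353967
per-turn = √(185.353967² + 19.5²) = √(34356.0929 + 380.25) = √34736.3429 = 186.376884
L = 5 × 186.376884 = 931.884420
V = π·1.75² × L = 9.621128 × 931.884420 = 8965.778826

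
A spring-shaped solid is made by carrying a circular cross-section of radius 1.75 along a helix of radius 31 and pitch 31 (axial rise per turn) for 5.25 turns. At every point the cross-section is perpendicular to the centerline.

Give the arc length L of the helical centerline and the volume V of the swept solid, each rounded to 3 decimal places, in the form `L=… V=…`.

2πR = 2π·31 = 194.778745
per-turn = √(194.778745² + 31²) = √(37938.7593 + 961) = √38899.7593 = 197.230219
L = 5.25 × 197.230219 = 1035.458650
V = π·1.75² × L = 9.621128 × 1035.458650 = 9962.279696

L=1035.459 V=9962.280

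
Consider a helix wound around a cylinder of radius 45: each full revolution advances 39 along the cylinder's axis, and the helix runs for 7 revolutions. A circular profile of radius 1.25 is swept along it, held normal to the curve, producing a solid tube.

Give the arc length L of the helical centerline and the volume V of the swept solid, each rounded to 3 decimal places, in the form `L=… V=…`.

L=1997.943 V=9807.378

2πR = 2π·45 = 282.743339
per-turn = √(282.743339² + 39²) = √(79943.7956 + 1521) = √81464.7956 = 285.420384
L = 7 × 285.420384 = 1997.942689
V = π·1.25² × L = 4.908739 × 1997.942689 = 9807.378239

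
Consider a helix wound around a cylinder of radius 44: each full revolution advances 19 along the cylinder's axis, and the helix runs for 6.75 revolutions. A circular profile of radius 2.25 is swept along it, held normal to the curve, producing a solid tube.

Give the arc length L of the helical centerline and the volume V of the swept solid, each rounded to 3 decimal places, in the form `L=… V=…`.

2πR = 2π·44 = 276.460154
per-turn = √(276.460154² + 19²) = √(76430.2165 + 361) = √76791.2165 = 277.112281
L = 6.75 × 277.112281 = 1870.507899
V = π·2.25² × L = 15.904313 × 1870.507899 = 29749.142740

L=1870.508 V=29749.143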